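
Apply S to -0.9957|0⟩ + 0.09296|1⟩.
-0.9957|0⟩ + 0.09296i|1⟩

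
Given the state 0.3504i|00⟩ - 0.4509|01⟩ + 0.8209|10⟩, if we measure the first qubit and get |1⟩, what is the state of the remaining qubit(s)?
|0⟩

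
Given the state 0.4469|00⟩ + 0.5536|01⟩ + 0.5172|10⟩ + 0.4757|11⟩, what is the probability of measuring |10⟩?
0.2675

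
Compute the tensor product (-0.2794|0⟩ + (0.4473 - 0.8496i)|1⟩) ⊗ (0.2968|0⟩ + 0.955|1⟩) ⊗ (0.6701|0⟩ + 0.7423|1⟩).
-0.05557|000⟩ - 0.06156|001⟩ - 0.1788|010⟩ - 0.1981|011⟩ + (0.08896 - 0.169i)|100⟩ + (0.09855 - 0.1872i)|101⟩ + (0.2862 - 0.5437i)|110⟩ + (0.3171 - 0.6023i)|111⟩

amp(|b₁b₂…⟩) = product of the factor amplitudes for bits b₁, b₂, …; only kets whose every factor amplitude is nonzero survive.
|000⟩: (-0.2794)(0.2968)(0.6701) = -0.05557
|001⟩: (-0.2794)(0.2968)(0.7423) = -0.06156
|010⟩: (-0.2794)(0.955)(0.6701) = -0.1788
|011⟩: (-0.2794)(0.955)(0.7423) = -0.1981
|100⟩: (0.4473 - 0.8496i)(0.2968)(0.6701) = (0.08896 - 0.169i)
|101⟩: (0.4473 - 0.8496i)(0.2968)(0.7423) = (0.09855 - 0.1872i)
|110⟩: (0.4473 - 0.8496i)(0.955)(0.6701) = (0.2862 - 0.5437i)
|111⟩: (0.4473 - 0.8496i)(0.955)(0.7423) = (0.3171 - 0.6023i)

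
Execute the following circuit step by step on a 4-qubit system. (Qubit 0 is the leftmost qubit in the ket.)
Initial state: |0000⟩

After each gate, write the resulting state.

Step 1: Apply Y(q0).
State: i|1000⟩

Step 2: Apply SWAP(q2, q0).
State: i|0010⟩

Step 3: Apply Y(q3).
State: -|0011⟩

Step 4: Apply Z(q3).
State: |0011⟩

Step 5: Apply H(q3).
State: 1/√2|0010⟩ - 1/√2|0011⟩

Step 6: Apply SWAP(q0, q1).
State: 1/√2|0010⟩ - 1/√2|0011⟩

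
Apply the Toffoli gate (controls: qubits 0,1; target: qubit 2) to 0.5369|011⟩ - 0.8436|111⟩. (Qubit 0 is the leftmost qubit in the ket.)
0.5369|011⟩ - 0.8436|110⟩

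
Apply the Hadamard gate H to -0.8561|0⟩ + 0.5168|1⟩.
-0.2399|0⟩ - 0.9708|1⟩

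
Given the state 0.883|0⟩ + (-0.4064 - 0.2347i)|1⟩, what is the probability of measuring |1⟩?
0.2202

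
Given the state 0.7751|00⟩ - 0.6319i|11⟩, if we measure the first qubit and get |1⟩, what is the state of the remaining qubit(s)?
-i|1⟩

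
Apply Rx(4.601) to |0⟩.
-0.6666|0⟩ - 0.7454i|1⟩

Rx(4.601) = [[cos(θ/2), −i·sin(θ/2)], [−i·sin(θ/2), cos(θ/2)]]; θ = 4.601, cos(θ/2) ≈ -0.666649, sin(θ/2) ≈ 0.745372.
With a = amp(|0⟩) = 1 and b = amp(|1⟩) = 0:
new amp(|0⟩) = (-0.666649)·a + (-0.745372i)·b = -0.6666
new amp(|1⟩) = (-0.745372i)·a + (-0.666649)·b = -0.7454i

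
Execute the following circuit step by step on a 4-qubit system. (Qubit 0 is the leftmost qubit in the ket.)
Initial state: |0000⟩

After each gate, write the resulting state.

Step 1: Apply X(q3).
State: |0001⟩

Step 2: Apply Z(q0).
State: |0001⟩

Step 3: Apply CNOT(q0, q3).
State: |0001⟩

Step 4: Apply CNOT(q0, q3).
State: |0001⟩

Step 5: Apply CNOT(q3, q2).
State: |0011⟩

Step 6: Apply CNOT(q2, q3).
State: |0010⟩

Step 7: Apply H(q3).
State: 1/√2|0010⟩ + 1/√2|0011⟩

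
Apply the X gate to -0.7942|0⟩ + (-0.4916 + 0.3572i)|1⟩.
(-0.4916 + 0.3572i)|0⟩ - 0.7942|1⟩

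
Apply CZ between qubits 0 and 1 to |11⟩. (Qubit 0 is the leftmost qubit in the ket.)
-|11⟩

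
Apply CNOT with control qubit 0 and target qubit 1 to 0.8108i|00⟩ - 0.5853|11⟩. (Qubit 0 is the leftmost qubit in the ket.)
0.8108i|00⟩ - 0.5853|10⟩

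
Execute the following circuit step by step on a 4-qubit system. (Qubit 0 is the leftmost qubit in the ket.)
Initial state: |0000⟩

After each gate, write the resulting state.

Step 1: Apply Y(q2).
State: i|0010⟩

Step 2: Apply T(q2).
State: (-1/√2 + (1/√2)i)|0010⟩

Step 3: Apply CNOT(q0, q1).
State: (-1/√2 + (1/√2)i)|0010⟩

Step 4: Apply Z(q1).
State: (-1/√2 + (1/√2)i)|0010⟩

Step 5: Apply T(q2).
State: -|0010⟩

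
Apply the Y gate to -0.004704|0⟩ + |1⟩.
-i|0⟩ - 0.004704i|1⟩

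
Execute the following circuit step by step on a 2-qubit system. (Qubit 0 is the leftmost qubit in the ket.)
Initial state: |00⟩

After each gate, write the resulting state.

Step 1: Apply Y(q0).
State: i|10⟩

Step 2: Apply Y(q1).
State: -|11⟩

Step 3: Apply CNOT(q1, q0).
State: -|01⟩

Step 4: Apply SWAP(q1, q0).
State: -|10⟩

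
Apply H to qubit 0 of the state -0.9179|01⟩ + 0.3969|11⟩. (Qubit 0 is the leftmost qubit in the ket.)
-0.3684|01⟩ - 0.9297|11⟩

H on qubit 0 mixes each pair of kets that differ only in qubit 0: amplitudes (a, b) of (|…0…⟩, |…1…⟩) become ((a + b)/√2, (a − b)/√2). Kets absent from the input have amplitude 0.
(|01⟩, |11⟩): (a, b) = (-0.9179, 0.3969) → (-0.3684, -0.9297)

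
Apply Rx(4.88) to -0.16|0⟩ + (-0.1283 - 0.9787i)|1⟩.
(-0.5095 + 0.08281i)|0⟩ + (0.098 + 0.8508i)|1⟩

Rx(4.88) = [[cos(θ/2), −i·sin(θ/2)], [−i·sin(θ/2), cos(θ/2)]]; θ = 4.88, cos(θ/2) ≈ -0.763815, sin(θ/2) ≈ 0.645435.
With a = amp(|0⟩) = -0.16 and b = amp(|1⟩) = (-0.1283 - 0.9787i):
new amp(|0⟩) = (-0.763815)·a + (-0.645435i)·b = (-0.5095 + 0.08281i)
new amp(|1⟩) = (-0.645435i)·a + (-0.763815)·b = (0.098 + 0.8508i)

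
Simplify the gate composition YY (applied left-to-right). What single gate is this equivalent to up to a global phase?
I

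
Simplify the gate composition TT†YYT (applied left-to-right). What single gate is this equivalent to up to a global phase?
T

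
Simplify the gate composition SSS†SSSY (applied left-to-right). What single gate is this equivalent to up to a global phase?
Y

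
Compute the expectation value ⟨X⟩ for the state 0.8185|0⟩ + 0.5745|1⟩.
0.9405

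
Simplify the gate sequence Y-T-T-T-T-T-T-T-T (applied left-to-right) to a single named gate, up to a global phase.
Y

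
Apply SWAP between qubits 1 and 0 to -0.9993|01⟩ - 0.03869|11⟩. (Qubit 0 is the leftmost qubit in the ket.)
-0.9993|10⟩ - 0.03869|11⟩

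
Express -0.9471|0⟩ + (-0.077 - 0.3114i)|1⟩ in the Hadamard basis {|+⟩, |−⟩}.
(-0.7241 - 0.2202i)|+⟩ + (-0.6153 + 0.2202i)|−⟩

With |ψ⟩ = α|0⟩ + β|1⟩, the Hadamard-basis coefficients are ⟨+|ψ⟩ = (α + β)/√2 and ⟨−|ψ⟩ = (α − β)/√2.
Here α = -0.9471, β = (-0.077 - 0.3114i): (α + β)/√2 = (-0.7241 - 0.2202i), (α − β)/√2 = (-0.6153 + 0.2202i).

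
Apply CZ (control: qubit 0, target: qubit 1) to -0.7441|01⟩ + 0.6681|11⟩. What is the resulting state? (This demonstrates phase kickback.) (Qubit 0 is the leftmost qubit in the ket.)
-0.7441|01⟩ - 0.6681|11⟩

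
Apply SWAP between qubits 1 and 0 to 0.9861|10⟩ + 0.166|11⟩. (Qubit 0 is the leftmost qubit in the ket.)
0.9861|01⟩ + 0.166|11⟩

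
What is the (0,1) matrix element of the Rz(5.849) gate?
0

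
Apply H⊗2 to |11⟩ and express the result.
1/2|00⟩ - 1/2|01⟩ - 1/2|10⟩ + 1/2|11⟩

H⊗2 gives amp(|y⟩) = (1/2) Σ_x (−1)^(x·y) amp(|x⟩), where x·y is the number of positions in which both x and y have a 1.
|00⟩: (1)/2 = 1/2
|01⟩: (-1)/2 = -1/2
|10⟩: (-1)/2 = -1/2
|11⟩: (1)/2 = 1/2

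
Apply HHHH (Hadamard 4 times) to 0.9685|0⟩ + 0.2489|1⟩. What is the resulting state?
0.9685|0⟩ + 0.2489|1⟩

H² = I, so an even number of Hadamards cancels: H^4 = I and the state is unchanged.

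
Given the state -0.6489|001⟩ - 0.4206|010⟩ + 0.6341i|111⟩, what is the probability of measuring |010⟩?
0.1769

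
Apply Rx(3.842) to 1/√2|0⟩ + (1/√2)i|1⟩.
0.4216|0⟩ - 0.9068i|1⟩

Rx(3.842) = [[cos(θ/2), −i·sin(θ/2)], [−i·sin(θ/2), cos(θ/2)]]; θ = 3.842, cos(θ/2) ≈ -0.343089, sin(θ/2) ≈ 0.939303.
With a = amp(|0⟩) = 1/√2 and b = amp(|1⟩) = (1/√2)i:
new amp(|0⟩) = (-0.343089)·a + (-0.939303i)·b = 0.4216
new amp(|1⟩) = (-0.939303i)·a + (-0.343089)·b = -0.9068i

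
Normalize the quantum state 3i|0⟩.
i|0⟩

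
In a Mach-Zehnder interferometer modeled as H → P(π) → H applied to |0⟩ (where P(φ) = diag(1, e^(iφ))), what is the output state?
|1⟩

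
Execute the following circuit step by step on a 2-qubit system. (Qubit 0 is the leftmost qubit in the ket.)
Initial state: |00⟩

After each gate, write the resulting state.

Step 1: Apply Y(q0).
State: i|10⟩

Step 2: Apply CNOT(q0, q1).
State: i|11⟩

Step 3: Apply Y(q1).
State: |10⟩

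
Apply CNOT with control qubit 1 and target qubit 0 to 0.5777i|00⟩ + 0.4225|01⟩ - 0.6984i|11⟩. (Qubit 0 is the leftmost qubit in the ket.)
0.5777i|00⟩ - 0.6984i|01⟩ + 0.4225|11⟩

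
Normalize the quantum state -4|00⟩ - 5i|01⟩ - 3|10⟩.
-0.5657|00⟩ - (1/√2)i|01⟩ - 0.4243|10⟩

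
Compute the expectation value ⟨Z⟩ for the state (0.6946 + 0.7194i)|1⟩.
-1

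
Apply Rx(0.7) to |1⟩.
-0.3429i|0⟩ + 0.9394|1⟩

Rx(0.7) = [[cos(θ/2), −i·sin(θ/2)], [−i·sin(θ/2), cos(θ/2)]]; θ = 0.7, cos(θ/2) ≈ 0.939373, sin(θ/2) ≈ 0.342898.
With a = amp(|0⟩) = 0 and b = amp(|1⟩) = 1:
new amp(|0⟩) = (0.939373)·a + (-0.342898i)·b = -0.3429i
new amp(|1⟩) = (-0.342898i)·a + (0.939373)·b = 0.9394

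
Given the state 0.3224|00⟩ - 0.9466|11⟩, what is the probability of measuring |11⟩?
0.8961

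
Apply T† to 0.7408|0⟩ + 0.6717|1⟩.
0.7408|0⟩ + (0.475 - 0.475i)|1⟩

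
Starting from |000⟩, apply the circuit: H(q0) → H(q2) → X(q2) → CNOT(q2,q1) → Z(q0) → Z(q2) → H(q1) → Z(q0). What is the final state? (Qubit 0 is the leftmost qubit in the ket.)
1/√8|000⟩ - 1/√8|001⟩ + 1/√8|010⟩ + 1/√8|011⟩ + 1/√8|100⟩ - 1/√8|101⟩ + 1/√8|110⟩ + 1/√8|111⟩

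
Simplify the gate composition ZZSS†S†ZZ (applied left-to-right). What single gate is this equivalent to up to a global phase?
S†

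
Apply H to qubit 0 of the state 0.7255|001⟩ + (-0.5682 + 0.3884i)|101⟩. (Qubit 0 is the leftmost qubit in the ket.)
(0.1112 + 0.2746i)|001⟩ + (0.9148 - 0.2746i)|101⟩

H on qubit 0 mixes each pair of kets that differ only in qubit 0: amplitudes (a, b) of (|…0…⟩, |…1…⟩) become ((a + b)/√2, (a − b)/√2). Kets absent from the input have amplitude 0.
(|001⟩, |101⟩): (a, b) = (0.7255, (-0.5682 + 0.3884i)) → ((0.1112 + 0.2746i), (0.9148 - 0.2746i))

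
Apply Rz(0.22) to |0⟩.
(0.994 - 0.1098i)|0⟩

Rz(0.22) = [[e^(−iθ/2), 0], [0, e^(iθ/2)]] with e^(±iθ/2) = cos(θ/2) ± i·sin(θ/2); θ = 0.22, cos(θ/2) ≈ 0.993956, sin(θ/2) ≈ 0.109778.
With a = amp(|0⟩) = 1 and b = amp(|1⟩) = 0:
new amp(|0⟩) = (0.993956 - 0.109778i)·a = (0.994 - 0.1098i)
new amp(|1⟩) = (0.993956 + 0.109778i)·b = 0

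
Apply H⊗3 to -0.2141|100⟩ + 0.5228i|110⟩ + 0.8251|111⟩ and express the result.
(0.216 + 0.1848i)|000⟩ + (-0.3674 + 0.1848i)|001⟩ + (-0.3674 - 0.1848i)|010⟩ + (0.216 - 0.1848i)|011⟩ + (-0.216 - 0.1848i)|100⟩ + (0.3674 - 0.1848i)|101⟩ + (0.3674 + 0.1848i)|110⟩ + (-0.216 + 0.1848i)|111⟩

H⊗3 gives amp(|y⟩) = (1/2√2) Σ_x (−1)^(x·y) amp(|x⟩), where x·y is the number of positions in which both x and y have a 1.
|000⟩: (-0.2141 + 0.5228i + 0.8251)/(2√2) = (0.216 + 0.1848i)
|001⟩: (-0.2141 + 0.5228i - 0.8251)/(2√2) = (-0.3674 + 0.1848i)
|010⟩: (-0.2141 - 0.5228i - 0.8251)/(2√2) = (-0.3674 - 0.1848i)
|011⟩: (-0.2141 - 0.5228i + 0.8251)/(2√2) = (0.216 - 0.1848i)
|100⟩: (0.2141 - 0.5228i - 0.8251)/(2√2) = (-0.216 - 0.1848i)
|101⟩: (0.2141 - 0.5228i + 0.8251)/(2√2) = (0.3674 - 0.1848i)
|110⟩: (0.2141 + 0.5228i + 0.8251)/(2√2) = (0.3674 + 0.1848i)
|111⟩: (0.2141 + 0.5228i - 0.8251)/(2√2) = (-0.216 + 0.1848i)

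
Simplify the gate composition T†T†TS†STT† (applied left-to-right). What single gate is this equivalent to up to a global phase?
T†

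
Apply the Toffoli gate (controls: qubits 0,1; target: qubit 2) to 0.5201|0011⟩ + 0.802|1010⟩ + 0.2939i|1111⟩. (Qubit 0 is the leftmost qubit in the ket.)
0.5201|0011⟩ + 0.802|1010⟩ + 0.2939i|1101⟩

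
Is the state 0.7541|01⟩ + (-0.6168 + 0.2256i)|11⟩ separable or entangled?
Separable

Writing the state as a|00⟩ + b|01⟩ + c|10⟩ + d|11⟩, it is a product state iff ad − bc = 0.
Here (a, b, c, d) = (0, 0.7541, 0, (-0.6168 + 0.2256i)): ad − bc = (0)(-0.6168 + 0.2256i) − (0.7541)(0) = 0, so the state is separable.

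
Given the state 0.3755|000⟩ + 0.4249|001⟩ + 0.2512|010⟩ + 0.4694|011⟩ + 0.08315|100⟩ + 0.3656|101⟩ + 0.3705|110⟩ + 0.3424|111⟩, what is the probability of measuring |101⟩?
0.1337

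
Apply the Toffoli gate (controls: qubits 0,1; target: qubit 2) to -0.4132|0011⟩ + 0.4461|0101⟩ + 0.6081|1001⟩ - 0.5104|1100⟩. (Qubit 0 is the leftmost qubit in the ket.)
-0.4132|0011⟩ + 0.4461|0101⟩ + 0.6081|1001⟩ - 0.5104|1110⟩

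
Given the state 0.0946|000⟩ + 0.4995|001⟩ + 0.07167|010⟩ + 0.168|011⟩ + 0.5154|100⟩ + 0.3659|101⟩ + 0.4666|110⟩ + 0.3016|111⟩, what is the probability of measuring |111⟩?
0.09096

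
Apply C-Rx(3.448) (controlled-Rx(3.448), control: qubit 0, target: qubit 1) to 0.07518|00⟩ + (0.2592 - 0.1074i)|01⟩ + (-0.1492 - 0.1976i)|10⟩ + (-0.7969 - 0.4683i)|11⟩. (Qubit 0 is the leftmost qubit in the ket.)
0.07518|00⟩ + (0.2592 - 0.1074i)|01⟩ + (-0.44 + 0.8177i)|10⟩ + (-0.07367 + 0.2189i)|11⟩

C-Rx(3.448) leaves the control-|0⟩ kets |00⟩, |01⟩ unchanged and applies Rx(3.448) to qubit 1 on the control-|1⟩ pair (|10⟩, |11⟩).
Rx(3.448) = [[cos(θ/2), −i·sin(θ/2)], [−i·sin(θ/2), cos(θ/2)]]; θ = 3.448, cos(θ/2) ≈ -0.152605, sin(θ/2) ≈ 0.988287.
With a = amp(|10⟩) = (-0.1492 - 0.1976i) and b = amp(|11⟩) = (-0.7969 - 0.4683i):
new amp(|10⟩) = (-0.152605)·a + (-0.988287i)·b = (-0.44 + 0.8177i)
new amp(|11⟩) = (-0.988287i)·a + (-0.152605)·b = (-0.07367 + 0.2189i)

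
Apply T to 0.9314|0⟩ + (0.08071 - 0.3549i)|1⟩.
0.9314|0⟩ + (0.308 - 0.1939i)|1⟩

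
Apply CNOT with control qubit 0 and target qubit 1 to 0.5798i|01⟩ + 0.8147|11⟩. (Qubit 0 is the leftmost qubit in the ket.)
0.5798i|01⟩ + 0.8147|10⟩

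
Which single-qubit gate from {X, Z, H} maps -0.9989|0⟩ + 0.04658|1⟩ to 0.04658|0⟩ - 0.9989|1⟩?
X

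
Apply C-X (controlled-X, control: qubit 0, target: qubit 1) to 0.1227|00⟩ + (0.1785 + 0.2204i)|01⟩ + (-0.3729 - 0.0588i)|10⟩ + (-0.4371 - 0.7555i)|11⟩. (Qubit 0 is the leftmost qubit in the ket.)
0.1227|00⟩ + (0.1785 + 0.2204i)|01⟩ + (-0.4371 - 0.7555i)|10⟩ + (-0.3729 - 0.0588i)|11⟩

C-X leaves the control-|0⟩ kets |00⟩, |01⟩ unchanged and applies X to qubit 1 on the control-|1⟩ pair (|10⟩, |11⟩).
X = [[0, 1], [1, 0]].
With a = amp(|10⟩) = (-0.3729 - 0.0588i) and b = amp(|11⟩) = (-0.4371 - 0.7555i):
new amp(|10⟩) = (1)·b = (-0.4371 - 0.7555i)
new amp(|11⟩) = (1)·a = (-0.3729 - 0.0588i)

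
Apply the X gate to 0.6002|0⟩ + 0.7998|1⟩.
0.7998|0⟩ + 0.6002|1⟩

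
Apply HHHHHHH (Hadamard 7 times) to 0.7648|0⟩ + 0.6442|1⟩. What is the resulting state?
0.9963|0⟩ + 0.08528|1⟩

H² = I, so H^7 = H: a single Hadamard. With (a, b) = (0.7648, 0.6442), H gives ((a + b)/√2, (a − b)/√2) = (0.9963, 0.08528).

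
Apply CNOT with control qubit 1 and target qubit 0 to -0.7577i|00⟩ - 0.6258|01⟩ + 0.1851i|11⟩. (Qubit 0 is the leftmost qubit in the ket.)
-0.7577i|00⟩ + 0.1851i|01⟩ - 0.6258|11⟩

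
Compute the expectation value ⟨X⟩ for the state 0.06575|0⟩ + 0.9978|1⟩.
0.1312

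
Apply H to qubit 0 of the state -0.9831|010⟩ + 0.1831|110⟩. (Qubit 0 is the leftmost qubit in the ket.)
-0.5657|010⟩ - 0.8246|110⟩

H on qubit 0 mixes each pair of kets that differ only in qubit 0: amplitudes (a, b) of (|…0…⟩, |…1…⟩) become ((a + b)/√2, (a − b)/√2). Kets absent from the input have amplitude 0.
(|010⟩, |110⟩): (a, b) = (-0.9831, 0.1831) → (-0.5657, -0.8246)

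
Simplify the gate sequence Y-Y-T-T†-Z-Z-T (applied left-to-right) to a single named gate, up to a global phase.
T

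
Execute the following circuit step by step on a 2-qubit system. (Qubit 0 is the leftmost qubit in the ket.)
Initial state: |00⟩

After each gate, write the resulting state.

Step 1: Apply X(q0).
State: |10⟩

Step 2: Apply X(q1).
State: |11⟩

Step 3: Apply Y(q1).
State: -i|10⟩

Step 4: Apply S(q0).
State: |10⟩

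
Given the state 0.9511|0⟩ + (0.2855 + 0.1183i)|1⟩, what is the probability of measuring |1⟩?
0.09551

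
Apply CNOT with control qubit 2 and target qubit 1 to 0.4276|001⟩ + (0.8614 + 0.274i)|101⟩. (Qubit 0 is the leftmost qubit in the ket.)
0.4276|011⟩ + (0.8614 + 0.274i)|111⟩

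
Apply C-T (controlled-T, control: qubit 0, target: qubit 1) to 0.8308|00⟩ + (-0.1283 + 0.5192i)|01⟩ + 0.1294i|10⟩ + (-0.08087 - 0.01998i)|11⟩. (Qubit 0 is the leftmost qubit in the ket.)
0.8308|00⟩ + (-0.1283 + 0.5192i)|01⟩ + 0.1294i|10⟩ + (-0.04306 - 0.07131i)|11⟩

C-T leaves the control-|0⟩ kets |00⟩, |01⟩ unchanged and applies T to qubit 1 on the control-|1⟩ pair (|10⟩, |11⟩).
T = [[1, 0], [0, (1/√2 + (1/√2)i)]].
With a = amp(|10⟩) = 0.1294i and b = amp(|11⟩) = (-0.08087 - 0.01998i):
new amp(|10⟩) = (1)·a = 0.1294i
new amp(|11⟩) = (1/√2 + (1/√2)i)·b = (-0.04306 - 0.07131i)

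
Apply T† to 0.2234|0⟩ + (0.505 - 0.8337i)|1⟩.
0.2234|0⟩ + (-0.2324 - 0.9466i)|1⟩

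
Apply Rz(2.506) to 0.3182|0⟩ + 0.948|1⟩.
(0.09943 - 0.3023i)|0⟩ + (0.2962 + 0.9005i)|1⟩

Rz(2.506) = [[e^(−iθ/2), 0], [0, e^(iθ/2)]] with e^(±iθ/2) = cos(θ/2) ± i·sin(θ/2); θ = 2.506, cos(θ/2) ≈ 0.312474, sin(θ/2) ≈ 0.949926.
With a = amp(|0⟩) = 0.3182 and b = amp(|1⟩) = 0.948:
new amp(|0⟩) = (0.312474 - 0.949926i)·a = (0.09943 - 0.3023i)
new amp(|1⟩) = (0.312474 + 0.949926i)·b = (0.2962 + 0.9005i)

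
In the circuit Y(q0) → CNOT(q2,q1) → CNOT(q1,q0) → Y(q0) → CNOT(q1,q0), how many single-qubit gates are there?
2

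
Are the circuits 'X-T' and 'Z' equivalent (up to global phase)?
No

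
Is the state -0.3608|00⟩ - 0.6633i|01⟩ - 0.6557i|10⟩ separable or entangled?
Entangled

Writing the state as a|00⟩ + b|01⟩ + c|10⟩ + d|11⟩, it is a product state iff ad − bc = 0.
Here (a, b, c, d) = (-0.3608, -0.6633i, -0.6557i, 0): ad − bc = (-0.3608)(0) − (-0.6633i)(-0.6557i) = 0.4349 ≠ 0, so the state is entangled.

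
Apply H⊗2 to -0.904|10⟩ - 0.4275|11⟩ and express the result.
-0.6658|00⟩ - 0.2383|01⟩ + 0.6658|10⟩ + 0.2383|11⟩

H⊗2 gives amp(|y⟩) = (1/2) Σ_x (−1)^(x·y) amp(|x⟩), where x·y is the number of positions in which both x and y have a 1.
|00⟩: (-0.904 - 0.4275)/2 = -0.6658
|01⟩: (-0.904 + 0.4275)/2 = -0.2383
|10⟩: (0.904 + 0.4275)/2 = 0.6658
|11⟩: (0.904 - 0.4275)/2 = 0.2383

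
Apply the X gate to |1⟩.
|0⟩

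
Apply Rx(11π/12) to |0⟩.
0.1305|0⟩ - 0.9914i|1⟩

Rx(11π/12) = [[cos(θ/2), −i·sin(θ/2)], [−i·sin(θ/2), cos(θ/2)]]; θ = 11π/12, cos(θ/2) ≈ 0.130526, sin(θ/2) ≈ 0.991445.
With a = amp(|0⟩) = 1 and b = amp(|1⟩) = 0:
new amp(|0⟩) = (0.130526)·a + (-0.991445i)·b = 0.1305
new amp(|1⟩) = (-0.991445i)·a + (0.130526)·b = -0.9914i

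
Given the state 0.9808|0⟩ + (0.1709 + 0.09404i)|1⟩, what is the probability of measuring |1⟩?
0.03805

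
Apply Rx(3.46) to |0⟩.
-0.1585|0⟩ - 0.9874i|1⟩

Rx(3.46) = [[cos(θ/2), −i·sin(θ/2)], [−i·sin(θ/2), cos(θ/2)]]; θ = 3.46, cos(θ/2) ≈ -0.158532, sin(θ/2) ≈ 0.987354.
With a = amp(|0⟩) = 1 and b = amp(|1⟩) = 0:
new amp(|0⟩) = (-0.158532)·a + (-0.987354i)·b = -0.1585
new amp(|1⟩) = (-0.987354i)·a + (-0.158532)·b = -0.9874i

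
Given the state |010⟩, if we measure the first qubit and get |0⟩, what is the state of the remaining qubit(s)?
|10⟩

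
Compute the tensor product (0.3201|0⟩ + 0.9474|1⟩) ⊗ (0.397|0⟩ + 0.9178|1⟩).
0.1271|00⟩ + 0.2938|01⟩ + 0.3761|10⟩ + 0.8695|11⟩

amp(|b₁b₂…⟩) = product of the factor amplitudes for bits b₁, b₂, …; only kets whose every factor amplitude is nonzero survive.
|00⟩: (0.3201)(0.397) = 0.1271
|01⟩: (0.3201)(0.9178) = 0.2938
|10⟩: (0.9474)(0.397) = 0.3761
|11⟩: (0.9474)(0.9178) = 0.8695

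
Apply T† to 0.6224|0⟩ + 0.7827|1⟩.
0.6224|0⟩ + (0.5535 - 0.5535i)|1⟩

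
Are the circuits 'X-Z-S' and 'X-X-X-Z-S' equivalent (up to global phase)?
Yes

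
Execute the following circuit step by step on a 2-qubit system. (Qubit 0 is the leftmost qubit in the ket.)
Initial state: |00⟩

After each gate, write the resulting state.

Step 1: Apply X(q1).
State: |01⟩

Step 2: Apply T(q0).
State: |01⟩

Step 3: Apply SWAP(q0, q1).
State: |10⟩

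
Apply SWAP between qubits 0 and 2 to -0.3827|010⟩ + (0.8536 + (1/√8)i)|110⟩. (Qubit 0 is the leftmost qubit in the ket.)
-0.3827|010⟩ + (0.8536 + (1/√8)i)|011⟩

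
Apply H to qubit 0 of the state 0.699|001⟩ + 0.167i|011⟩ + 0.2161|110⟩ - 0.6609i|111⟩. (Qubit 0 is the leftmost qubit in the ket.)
0.4943|001⟩ + 0.1528|010⟩ - 0.3492i|011⟩ + 0.4943|101⟩ - 0.1528|110⟩ + 0.5854i|111⟩

H on qubit 0 mixes each pair of kets that differ only in qubit 0: amplitudes (a, b) of (|…0…⟩, |…1…⟩) become ((a + b)/√2, (a − b)/√2). Kets absent from the input have amplitude 0.
(|001⟩, |101⟩): (a, b) = (0.699, 0) → (0.4943, 0.4943)
(|010⟩, |110⟩): (a, b) = (0, 0.2161) → (0.1528, -0.1528)
(|011⟩, |111⟩): (a, b) = (0.167i, -0.6609i) → (-0.3492i, 0.5854i)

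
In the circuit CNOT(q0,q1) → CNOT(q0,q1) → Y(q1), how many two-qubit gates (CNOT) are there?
2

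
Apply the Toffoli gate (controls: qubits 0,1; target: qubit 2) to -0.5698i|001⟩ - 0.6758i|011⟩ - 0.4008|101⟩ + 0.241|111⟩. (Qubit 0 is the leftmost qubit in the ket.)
-0.5698i|001⟩ - 0.6758i|011⟩ - 0.4008|101⟩ + 0.241|110⟩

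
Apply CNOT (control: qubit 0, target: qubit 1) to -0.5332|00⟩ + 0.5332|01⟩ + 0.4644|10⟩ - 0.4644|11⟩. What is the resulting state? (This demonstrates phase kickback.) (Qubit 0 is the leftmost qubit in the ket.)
-0.5332|00⟩ + 0.5332|01⟩ - 0.4644|10⟩ + 0.4644|11⟩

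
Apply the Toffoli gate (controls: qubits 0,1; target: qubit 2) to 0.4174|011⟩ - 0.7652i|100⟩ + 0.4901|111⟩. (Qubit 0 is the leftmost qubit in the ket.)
0.4174|011⟩ - 0.7652i|100⟩ + 0.4901|110⟩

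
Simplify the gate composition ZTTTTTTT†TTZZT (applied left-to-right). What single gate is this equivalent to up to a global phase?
Z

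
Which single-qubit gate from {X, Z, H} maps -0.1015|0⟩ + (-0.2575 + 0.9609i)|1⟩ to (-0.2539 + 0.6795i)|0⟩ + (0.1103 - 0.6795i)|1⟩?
H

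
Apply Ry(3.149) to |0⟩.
-0.003704|0⟩ + |1⟩

Ry(3.149) = [[cos(θ/2), −sin(θ/2)], [sin(θ/2), cos(θ/2)]]; θ = 3.149, cos(θ/2) ≈ -0.00370366, sin(θ/2) ≈ 0.999993.
With a = amp(|0⟩) = 1 and b = amp(|1⟩) = 0:
new amp(|0⟩) = (-0.00370366)·a + (-0.999993)·b = -0.003704
new amp(|1⟩) = (0.999993)·a + (-0.00370366)·b = 1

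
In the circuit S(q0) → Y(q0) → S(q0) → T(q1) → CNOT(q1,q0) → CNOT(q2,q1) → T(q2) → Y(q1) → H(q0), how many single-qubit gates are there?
7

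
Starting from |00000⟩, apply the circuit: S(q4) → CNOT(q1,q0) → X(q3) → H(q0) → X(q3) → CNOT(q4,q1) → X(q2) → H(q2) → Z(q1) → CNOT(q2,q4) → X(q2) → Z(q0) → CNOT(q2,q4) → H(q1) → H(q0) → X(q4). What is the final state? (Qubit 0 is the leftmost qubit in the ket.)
-1/2|10000⟩ + 1/2|10100⟩ - 1/2|11000⟩ + 1/2|11100⟩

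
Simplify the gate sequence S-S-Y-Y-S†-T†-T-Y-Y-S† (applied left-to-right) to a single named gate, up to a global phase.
I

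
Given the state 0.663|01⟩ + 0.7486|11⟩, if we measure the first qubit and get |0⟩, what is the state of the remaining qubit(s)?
|1⟩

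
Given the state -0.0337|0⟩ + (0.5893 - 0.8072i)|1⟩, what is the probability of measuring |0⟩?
0.001136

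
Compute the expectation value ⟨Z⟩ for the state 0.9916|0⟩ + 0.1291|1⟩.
0.9666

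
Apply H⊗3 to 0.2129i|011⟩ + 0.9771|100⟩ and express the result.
(0.3455 + 0.07527i)|000⟩ + (0.3455 - 0.07527i)|001⟩ + (0.3455 - 0.07527i)|010⟩ + (0.3455 + 0.07527i)|011⟩ + (-0.3455 + 0.07527i)|100⟩ + (-0.3455 - 0.07527i)|101⟩ + (-0.3455 - 0.07527i)|110⟩ + (-0.3455 + 0.07527i)|111⟩

H⊗3 gives amp(|y⟩) = (1/2√2) Σ_x (−1)^(x·y) amp(|x⟩), where x·y is the number of positions in which both x and y have a 1.
|000⟩: (0.2129i + 0.9771)/(2√2) = (0.3455 + 0.07527i)
|001⟩: (-0.2129i + 0.9771)/(2√2) = (0.3455 - 0.07527i)
|010⟩: (-0.2129i + 0.9771)/(2√2) = (0.3455 - 0.07527i)
|011⟩: (0.2129i + 0.9771)/(2√2) = (0.3455 + 0.07527i)
|100⟩: (0.2129i - 0.9771)/(2√2) = (-0.3455 + 0.07527i)
|101⟩: (-0.2129i - 0.9771)/(2√2) = (-0.3455 - 0.07527i)
|110⟩: (-0.2129i - 0.9771)/(2√2) = (-0.3455 - 0.07527i)
|111⟩: (0.2129i - 0.9771)/(2√2) = (-0.3455 + 0.07527i)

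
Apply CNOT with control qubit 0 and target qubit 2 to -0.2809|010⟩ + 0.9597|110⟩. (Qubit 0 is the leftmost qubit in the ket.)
-0.2809|010⟩ + 0.9597|111⟩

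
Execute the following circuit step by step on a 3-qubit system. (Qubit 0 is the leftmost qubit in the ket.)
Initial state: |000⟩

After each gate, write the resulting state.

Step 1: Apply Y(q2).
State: i|001⟩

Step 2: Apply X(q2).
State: i|000⟩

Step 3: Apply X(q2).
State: i|001⟩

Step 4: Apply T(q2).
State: (-1/√2 + (1/√2)i)|001⟩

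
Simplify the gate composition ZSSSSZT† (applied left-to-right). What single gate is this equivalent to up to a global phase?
T†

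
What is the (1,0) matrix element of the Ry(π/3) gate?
1/2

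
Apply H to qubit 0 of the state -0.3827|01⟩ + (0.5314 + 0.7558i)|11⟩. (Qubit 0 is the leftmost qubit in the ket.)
(0.1051 + 0.5344i)|01⟩ + (-0.6464 - 0.5344i)|11⟩

H on qubit 0 mixes each pair of kets that differ only in qubit 0: amplitudes (a, b) of (|…0…⟩, |…1…⟩) become ((a + b)/√2, (a − b)/√2). Kets absent from the input have amplitude 0.
(|01⟩, |11⟩): (a, b) = (-0.3827, (0.5314 + 0.7558i)) → ((0.1051 + 0.5344i), (-0.6464 - 0.5344i))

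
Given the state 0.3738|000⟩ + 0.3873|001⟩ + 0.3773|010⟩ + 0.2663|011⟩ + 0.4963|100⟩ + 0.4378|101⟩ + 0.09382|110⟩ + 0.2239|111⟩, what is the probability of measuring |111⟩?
0.05013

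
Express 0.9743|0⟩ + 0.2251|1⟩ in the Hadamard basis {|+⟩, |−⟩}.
0.8481|+⟩ + 0.5298|−⟩

With |ψ⟩ = α|0⟩ + β|1⟩, the Hadamard-basis coefficients are ⟨+|ψ⟩ = (α + β)/√2 and ⟨−|ψ⟩ = (α − β)/√2.
Here α = 0.9743, β = 0.2251: (α + β)/√2 = 0.8481, (α − β)/√2 = 0.5298.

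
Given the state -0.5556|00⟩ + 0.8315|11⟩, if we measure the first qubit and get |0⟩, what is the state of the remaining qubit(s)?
-|0⟩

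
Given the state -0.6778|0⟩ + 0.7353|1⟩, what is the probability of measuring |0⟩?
0.4594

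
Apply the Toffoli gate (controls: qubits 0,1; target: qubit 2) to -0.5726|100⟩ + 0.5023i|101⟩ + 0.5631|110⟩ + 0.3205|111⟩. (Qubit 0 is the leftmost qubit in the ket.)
-0.5726|100⟩ + 0.5023i|101⟩ + 0.3205|110⟩ + 0.5631|111⟩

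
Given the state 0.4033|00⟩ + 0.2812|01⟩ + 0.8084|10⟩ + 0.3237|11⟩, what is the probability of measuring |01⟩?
0.07907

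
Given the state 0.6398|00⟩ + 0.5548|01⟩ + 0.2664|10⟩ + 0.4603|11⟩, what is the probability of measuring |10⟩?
0.07097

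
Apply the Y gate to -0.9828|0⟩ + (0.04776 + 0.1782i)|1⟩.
(0.1782 - 0.04776i)|0⟩ - 0.9828i|1⟩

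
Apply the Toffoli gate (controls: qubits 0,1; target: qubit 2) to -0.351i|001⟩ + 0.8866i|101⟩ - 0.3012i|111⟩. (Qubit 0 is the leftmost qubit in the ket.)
-0.351i|001⟩ + 0.8866i|101⟩ - 0.3012i|110⟩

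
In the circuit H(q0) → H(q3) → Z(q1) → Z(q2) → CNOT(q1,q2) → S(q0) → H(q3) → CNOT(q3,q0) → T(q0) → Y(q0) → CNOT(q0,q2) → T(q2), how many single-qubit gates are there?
9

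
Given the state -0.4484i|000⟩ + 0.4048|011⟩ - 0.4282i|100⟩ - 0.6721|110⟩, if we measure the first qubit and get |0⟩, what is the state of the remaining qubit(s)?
-0.7423i|00⟩ + 0.6701|11⟩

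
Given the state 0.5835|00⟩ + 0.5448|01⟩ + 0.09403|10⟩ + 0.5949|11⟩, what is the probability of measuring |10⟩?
0.008842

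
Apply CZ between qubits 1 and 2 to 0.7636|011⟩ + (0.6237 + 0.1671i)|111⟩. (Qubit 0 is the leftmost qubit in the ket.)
-0.7636|011⟩ + (-0.6237 - 0.1671i)|111⟩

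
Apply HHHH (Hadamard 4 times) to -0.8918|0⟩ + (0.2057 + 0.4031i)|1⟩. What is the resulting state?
-0.8918|0⟩ + (0.2057 + 0.4031i)|1⟩

H² = I, so an even number of Hadamards cancels: H^4 = I and the state is unchanged.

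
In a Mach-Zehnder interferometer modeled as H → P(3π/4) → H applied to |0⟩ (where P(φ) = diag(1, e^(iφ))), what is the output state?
(0.1464 + (1/√8)i)|0⟩ + (0.8536 - (1/√8)i)|1⟩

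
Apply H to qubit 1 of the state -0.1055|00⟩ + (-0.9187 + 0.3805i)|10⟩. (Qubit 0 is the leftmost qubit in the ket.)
-0.0746|00⟩ - 0.0746|01⟩ + (-0.6496 + 0.2691i)|10⟩ + (-0.6496 + 0.2691i)|11⟩

H on qubit 1 mixes each pair of kets that differ only in qubit 1: amplitudes (a, b) of (|…0…⟩, |…1…⟩) become ((a + b)/√2, (a − b)/√2). Kets absent from the input have amplitude 0.
(|00⟩, |01⟩): (a, b) = (-0.1055, 0) → (-0.0746, -0.0746)
(|10⟩, |11⟩): (a, b) = ((-0.9187 + 0.3805i), 0) → ((-0.6496 + 0.2691i), (-0.6496 + 0.2691i))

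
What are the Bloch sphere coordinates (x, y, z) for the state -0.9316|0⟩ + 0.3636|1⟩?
(-0.6775, 0, 0.7357)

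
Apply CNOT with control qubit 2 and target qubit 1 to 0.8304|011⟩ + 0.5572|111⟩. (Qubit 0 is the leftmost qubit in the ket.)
0.8304|001⟩ + 0.5572|101⟩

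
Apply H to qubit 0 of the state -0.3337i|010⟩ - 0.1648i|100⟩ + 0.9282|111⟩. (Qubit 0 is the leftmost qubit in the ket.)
-0.1165i|000⟩ - 0.236i|010⟩ + 0.6563|011⟩ + 0.1165i|100⟩ - 0.236i|110⟩ - 0.6563|111⟩

H on qubit 0 mixes each pair of kets that differ only in qubit 0: amplitudes (a, b) of (|…0…⟩, |…1…⟩) become ((a + b)/√2, (a − b)/√2). Kets absent from the input have amplitude 0.
(|000⟩, |100⟩): (a, b) = (0, -0.1648i) → (-0.1165i, 0.1165i)
(|010⟩, |110⟩): (a, b) = (-0.3337i, 0) → (-0.236i, -0.236i)
(|011⟩, |111⟩): (a, b) = (0, 0.9282) → (0.6563, -0.6563)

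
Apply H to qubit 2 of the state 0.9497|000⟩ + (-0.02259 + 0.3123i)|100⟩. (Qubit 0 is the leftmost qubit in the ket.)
0.6715|000⟩ + 0.6715|001⟩ + (-0.01597 + 0.2208i)|100⟩ + (-0.01597 + 0.2208i)|101⟩

H on qubit 2 mixes each pair of kets that differ only in qubit 2: amplitudes (a, b) of (|…0…⟩, |…1…⟩) become ((a + b)/√2, (a − b)/√2). Kets absent from the input have amplitude 0.
(|000⟩, |001⟩): (a, b) = (0.9497, 0) → (0.6715, 0.6715)
(|100⟩, |101⟩): (a, b) = ((-0.02259 + 0.3123i), 0) → ((-0.01597 + 0.2208i), (-0.01597 + 0.2208i))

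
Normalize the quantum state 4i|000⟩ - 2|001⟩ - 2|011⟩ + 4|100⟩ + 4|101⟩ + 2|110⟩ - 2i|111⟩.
(1/2)i|000⟩ - 0.25|001⟩ - 0.25|011⟩ + 1/2|100⟩ + 1/2|101⟩ + 0.25|110⟩ - 0.25i|111⟩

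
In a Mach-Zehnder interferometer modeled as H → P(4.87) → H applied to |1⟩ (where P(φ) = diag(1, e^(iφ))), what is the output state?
(0.4215 + 0.4938i)|0⟩ + (0.5785 - 0.4938i)|1⟩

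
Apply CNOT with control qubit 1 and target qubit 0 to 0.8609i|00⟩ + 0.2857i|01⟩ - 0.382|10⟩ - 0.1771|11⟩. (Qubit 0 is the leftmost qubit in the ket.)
0.8609i|00⟩ - 0.1771|01⟩ - 0.382|10⟩ + 0.2857i|11⟩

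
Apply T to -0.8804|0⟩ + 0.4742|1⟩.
-0.8804|0⟩ + (0.3353 + 0.3353i)|1⟩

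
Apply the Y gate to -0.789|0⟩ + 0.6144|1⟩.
-0.6144i|0⟩ - 0.789i|1⟩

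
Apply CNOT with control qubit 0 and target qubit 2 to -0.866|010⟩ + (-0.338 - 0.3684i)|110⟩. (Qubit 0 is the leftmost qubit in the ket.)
-0.866|010⟩ + (-0.338 - 0.3684i)|111⟩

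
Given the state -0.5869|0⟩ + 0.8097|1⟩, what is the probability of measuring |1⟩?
0.6556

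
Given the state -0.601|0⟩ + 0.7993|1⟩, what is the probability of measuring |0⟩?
0.3612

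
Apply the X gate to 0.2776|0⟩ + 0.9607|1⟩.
0.9607|0⟩ + 0.2776|1⟩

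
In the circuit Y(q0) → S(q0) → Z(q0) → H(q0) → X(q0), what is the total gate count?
5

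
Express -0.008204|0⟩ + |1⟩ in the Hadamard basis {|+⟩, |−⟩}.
0.7013|+⟩ - 0.7129|−⟩

With |ψ⟩ = α|0⟩ + β|1⟩, the Hadamard-basis coefficients are ⟨+|ψ⟩ = (α + β)/√2 and ⟨−|ψ⟩ = (α − β)/√2.
Here α = -0.008204, β = 1: (α + β)/√2 = 0.7013, (α − β)/√2 = -0.7129.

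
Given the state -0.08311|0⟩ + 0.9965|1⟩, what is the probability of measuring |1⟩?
0.993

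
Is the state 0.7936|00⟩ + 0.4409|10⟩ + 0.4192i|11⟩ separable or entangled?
Entangled

Writing the state as a|00⟩ + b|01⟩ + c|10⟩ + d|11⟩, it is a product state iff ad − bc = 0.
Here (a, b, c, d) = (0.7936, 0, 0.4409, 0.4192i): ad − bc = (0.7936)(0.4192i) − (0)(0.4409) = 0.3327i ≠ 0, so the state is entangled.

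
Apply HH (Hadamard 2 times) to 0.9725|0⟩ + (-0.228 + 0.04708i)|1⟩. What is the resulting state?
0.9725|0⟩ + (-0.228 + 0.04708i)|1⟩

H² = I, so an even number of Hadamards cancels: H^2 = I and the state is unchanged.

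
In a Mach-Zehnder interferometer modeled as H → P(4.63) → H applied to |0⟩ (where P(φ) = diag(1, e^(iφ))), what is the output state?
(0.4589 - 0.4983i)|0⟩ + (0.5411 + 0.4983i)|1⟩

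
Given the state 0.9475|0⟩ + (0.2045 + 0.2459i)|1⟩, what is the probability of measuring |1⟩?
0.1023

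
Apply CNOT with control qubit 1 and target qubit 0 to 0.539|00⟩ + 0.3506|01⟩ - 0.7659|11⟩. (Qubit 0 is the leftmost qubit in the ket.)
0.539|00⟩ - 0.7659|01⟩ + 0.3506|11⟩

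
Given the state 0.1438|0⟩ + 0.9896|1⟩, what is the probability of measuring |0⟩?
0.02068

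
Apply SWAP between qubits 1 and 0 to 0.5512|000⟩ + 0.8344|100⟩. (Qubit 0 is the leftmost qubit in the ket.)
0.5512|000⟩ + 0.8344|010⟩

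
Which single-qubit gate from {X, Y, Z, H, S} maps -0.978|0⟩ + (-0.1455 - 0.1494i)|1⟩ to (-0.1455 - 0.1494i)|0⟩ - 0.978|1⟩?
X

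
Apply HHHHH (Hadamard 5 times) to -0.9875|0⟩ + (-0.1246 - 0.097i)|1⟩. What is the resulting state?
(-0.7864 - 0.06859i)|0⟩ + (-0.6102 + 0.06859i)|1⟩

H² = I, so H^5 = H: a single Hadamard. With (a, b) = (-0.9875, (-0.1246 - 0.097i)), H gives ((a + b)/√2, (a − b)/√2) = ((-0.7864 - 0.06859i), (-0.6102 + 0.06859i)).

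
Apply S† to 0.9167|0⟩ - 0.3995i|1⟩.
0.9167|0⟩ - 0.3995|1⟩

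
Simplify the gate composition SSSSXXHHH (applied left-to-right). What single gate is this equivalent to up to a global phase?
H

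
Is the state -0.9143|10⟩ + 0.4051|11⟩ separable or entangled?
Separable

Writing the state as a|00⟩ + b|01⟩ + c|10⟩ + d|11⟩, it is a product state iff ad − bc = 0.
Here (a, b, c, d) = (0, 0, -0.9143, 0.4051): ad − bc = (0)(0.4051) − (0)(-0.9143) = 0, so the state is separable.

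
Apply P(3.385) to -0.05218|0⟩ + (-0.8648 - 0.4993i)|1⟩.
-0.05218|0⟩ + (0.719 + 0.693i)|1⟩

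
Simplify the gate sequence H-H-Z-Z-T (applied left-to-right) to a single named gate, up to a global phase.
T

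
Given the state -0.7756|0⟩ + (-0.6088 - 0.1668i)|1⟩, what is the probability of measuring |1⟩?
0.3985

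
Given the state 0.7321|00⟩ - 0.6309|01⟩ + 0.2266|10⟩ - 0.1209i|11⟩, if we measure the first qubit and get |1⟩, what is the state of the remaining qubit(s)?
0.8823|0⟩ - 0.4707i|1⟩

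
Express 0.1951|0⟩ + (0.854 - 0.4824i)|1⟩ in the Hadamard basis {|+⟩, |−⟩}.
(0.7418 - 0.3411i)|+⟩ + (-0.4659 + 0.3411i)|−⟩

With |ψ⟩ = α|0⟩ + β|1⟩, the Hadamard-basis coefficients are ⟨+|ψ⟩ = (α + β)/√2 and ⟨−|ψ⟩ = (α − β)/√2.
Here α = 0.1951, β = (0.854 - 0.4824i): (α + β)/√2 = (0.7418 - 0.3411i), (α − β)/√2 = (-0.4659 + 0.3411i).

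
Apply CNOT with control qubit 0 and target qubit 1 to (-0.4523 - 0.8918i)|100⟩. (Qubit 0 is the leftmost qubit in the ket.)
(-0.4523 - 0.8918i)|110⟩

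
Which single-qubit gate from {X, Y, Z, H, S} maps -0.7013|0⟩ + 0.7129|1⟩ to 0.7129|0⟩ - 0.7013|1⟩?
X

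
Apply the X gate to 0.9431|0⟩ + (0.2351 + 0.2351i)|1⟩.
(0.2351 + 0.2351i)|0⟩ + 0.9431|1⟩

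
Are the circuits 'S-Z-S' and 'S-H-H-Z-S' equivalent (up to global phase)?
Yes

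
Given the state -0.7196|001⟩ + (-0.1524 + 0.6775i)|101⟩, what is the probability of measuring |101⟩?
0.4822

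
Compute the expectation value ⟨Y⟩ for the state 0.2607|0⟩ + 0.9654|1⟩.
0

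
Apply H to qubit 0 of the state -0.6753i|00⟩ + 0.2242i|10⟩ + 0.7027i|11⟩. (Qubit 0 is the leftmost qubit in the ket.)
-0.319i|00⟩ + 0.4969i|01⟩ - 0.636i|10⟩ - 0.4969i|11⟩

H on qubit 0 mixes each pair of kets that differ only in qubit 0: amplitudes (a, b) of (|…0…⟩, |…1…⟩) become ((a + b)/√2, (a − b)/√2). Kets absent from the input have amplitude 0.
(|00⟩, |10⟩): (a, b) = (-0.6753i, 0.2242i) → (-0.319i, -0.636i)
(|01⟩, |11⟩): (a, b) = (0, 0.7027i) → (0.4969i, -0.4969i)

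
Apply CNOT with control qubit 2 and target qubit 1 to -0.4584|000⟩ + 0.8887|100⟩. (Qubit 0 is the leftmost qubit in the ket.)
-0.4584|000⟩ + 0.8887|100⟩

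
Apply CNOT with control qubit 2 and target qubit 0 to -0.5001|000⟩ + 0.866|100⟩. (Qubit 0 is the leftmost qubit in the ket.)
-0.5001|000⟩ + 0.866|100⟩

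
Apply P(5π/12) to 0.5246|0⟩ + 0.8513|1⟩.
0.5246|0⟩ + (0.2203 + 0.8223i)|1⟩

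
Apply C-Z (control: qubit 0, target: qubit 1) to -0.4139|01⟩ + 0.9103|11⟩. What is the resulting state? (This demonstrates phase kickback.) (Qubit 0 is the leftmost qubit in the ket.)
-0.4139|01⟩ - 0.9103|11⟩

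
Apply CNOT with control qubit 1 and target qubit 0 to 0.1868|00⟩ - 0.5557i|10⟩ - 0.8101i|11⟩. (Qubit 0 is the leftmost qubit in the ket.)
0.1868|00⟩ - 0.8101i|01⟩ - 0.5557i|10⟩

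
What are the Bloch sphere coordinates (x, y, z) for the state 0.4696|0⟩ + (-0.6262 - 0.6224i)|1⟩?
(-0.5881, -0.5846, -0.559)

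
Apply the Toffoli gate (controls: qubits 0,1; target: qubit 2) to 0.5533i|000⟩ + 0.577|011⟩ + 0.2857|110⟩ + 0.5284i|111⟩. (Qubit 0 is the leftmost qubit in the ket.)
0.5533i|000⟩ + 0.577|011⟩ + 0.5284i|110⟩ + 0.2857|111⟩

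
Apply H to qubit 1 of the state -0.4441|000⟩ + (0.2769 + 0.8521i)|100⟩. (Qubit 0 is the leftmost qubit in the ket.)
-0.314|000⟩ - 0.314|010⟩ + (0.1958 + 0.6025i)|100⟩ + (0.1958 + 0.6025i)|110⟩

H on qubit 1 mixes each pair of kets that differ only in qubit 1: amplitudes (a, b) of (|…0…⟩, |…1…⟩) become ((a + b)/√2, (a − b)/√2). Kets absent from the input have amplitude 0.
(|000⟩, |010⟩): (a, b) = (-0.4441, 0) → (-0.314, -0.314)
(|100⟩, |110⟩): (a, b) = ((0.2769 + 0.8521i), 0) → ((0.1958 + 0.6025i), (0.1958 + 0.6025i))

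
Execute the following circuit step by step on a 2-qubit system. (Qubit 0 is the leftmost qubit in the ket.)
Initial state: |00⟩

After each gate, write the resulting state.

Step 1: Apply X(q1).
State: |01⟩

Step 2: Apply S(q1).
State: i|01⟩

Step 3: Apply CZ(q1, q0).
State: i|01⟩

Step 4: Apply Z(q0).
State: i|01⟩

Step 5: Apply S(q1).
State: -|01⟩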